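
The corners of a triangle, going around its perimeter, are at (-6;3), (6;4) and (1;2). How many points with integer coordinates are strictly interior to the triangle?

Using the shoelace formula, 2A = |[(-6)·4 − 6·3] + [6·2 − 1·4] + [1·3 − (-6)·2]| = 19, so the area is 19/2.
Along each edge there are gcd(|Δx|,|Δy|)+1 lattice points, so counting each shared vertex once the boundary has gcd(12,1) + gcd(5,2) + gcd(7,1) = 1+1+1 = 3.
Pick's theorem gives I = A − B/2 + 1 = 19/2 − 3/2 + 1 = 9.

9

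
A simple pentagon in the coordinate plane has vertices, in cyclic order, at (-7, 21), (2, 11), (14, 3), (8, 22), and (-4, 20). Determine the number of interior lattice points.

157

Using the shoelace formula, 2A = |((-7)·11 − 2·21) + (2·3 − 14·11) + (14·22 − 8·3) + (8·20 − (-4)·22) + ((-4)·21 − (-7)·20)| = 321, so the area is 160.5.
Summing gcd(|Δx|,|Δy|) over the edges gives the boundary count: gcd(9,10) + gcd(12,8) + gcd(6,19) + gcd(12,2) + gcd(3,1) = 1+4+1+2+1 = 9.
Pick's theorem gives I = A − B/2 + 1 = 160.5 − 9/2 + 1 = 157.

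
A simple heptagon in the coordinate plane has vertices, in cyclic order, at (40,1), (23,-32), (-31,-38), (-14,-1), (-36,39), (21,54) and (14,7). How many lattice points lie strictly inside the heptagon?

3938

Using the shoelace formula, 2A = |(40·(-32) − 23·1) + (23·(-38) − (-31)·(-32)) + ((-31)·(-1) − (-14)·(-38)) + ((-14)·39 − (-36)·(-1)) + ((-36)·54 − 21·39) + (21·7 − 14·54) + (14·1 − 40·7)| = 7890, so the area is 3945.
The number of boundary lattice points is Σ gcd(|Δx|,|Δy|) = gcd(17,33) + gcd(54,6) + gcd(17,37) + gcd(22,40) + gcd(57,15) + gcd(7,47) + gcd(26,6) = 1+6+1+2+3+1+2 = 16.
By Pick's theorem A = I + B/2 − 1, so I = 3945 − 16/2 + 1 = 3938.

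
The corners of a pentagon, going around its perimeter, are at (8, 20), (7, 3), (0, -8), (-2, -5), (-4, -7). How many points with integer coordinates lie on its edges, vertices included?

8

Summing gcd(|Δx|,|Δy|) over the edges gives the boundary count: gcd(1,17) + gcd(7,11) + gcd(2,3) + gcd(2,2) + gcd(12,27) = 1+1+1+2+3 = 8.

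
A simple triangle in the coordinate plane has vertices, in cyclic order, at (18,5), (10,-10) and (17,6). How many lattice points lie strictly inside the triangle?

11

Using the shoelace formula, 2A = |[18·(-10) − 10·5] + [10·6 − 17·(-10)] + [17·5 − 18·6]| = 23, so the area is 23/2.
The number of boundary lattice points is Σ gcd(|Δx|,|Δy|) = gcd(8,15) + gcd(7,16) + gcd(1,1) = 1+1+1 = 3.
Pick's theorem gives I = A − B/2 + 1 = 23/2 − 3/2 + 1 = 11.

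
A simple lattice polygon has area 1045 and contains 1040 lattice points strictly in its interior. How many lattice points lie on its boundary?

Pick's theorem gives A = I + B/2 − 1, so B = 2(A − I + 1) = 2(1045 − 1040 + 1) = 12.

12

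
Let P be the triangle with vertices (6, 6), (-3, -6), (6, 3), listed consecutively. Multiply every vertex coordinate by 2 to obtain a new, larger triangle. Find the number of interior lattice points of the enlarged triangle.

40

The shoelace formula gives twice the area as |(6·(-6) − (-3)·6) + ((-3)·3 − 6·(-6)) + (6·6 − 6·3)| = 27, so the area is 13.5.
The number of boundary lattice points is Σ gcd(|Δx|,|Δy|) = gcd(9,12) + gcd(9,9) + gcd(0,3) = 3+9+3 = 15.
Scaling by 2 multiplies the area by 2² = 4 (so the new area is 54) and multiplies the boundary lattice-point count by 2, giving 30.
By Pick's theorem, the interior count of the dilated polygon is 54 − 30/2 + 1 = 40.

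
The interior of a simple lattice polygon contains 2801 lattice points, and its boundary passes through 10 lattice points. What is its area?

By Pick's theorem, A = I + B/2 − 1 = 2801 + 10/2 − 1 = 2805.

2805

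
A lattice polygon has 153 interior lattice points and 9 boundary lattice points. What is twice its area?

By Pick's theorem, A = I + B/2 − 1 = 153 + 9/2 − 1 = 313/2.
Hence 2A = 313.

313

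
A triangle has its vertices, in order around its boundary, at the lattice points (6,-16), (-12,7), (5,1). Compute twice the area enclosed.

283

By the shoelace formula, twice the signed area is |[6·7 − (-12)·(-16)] + [(-12)·1 − 5·7] + [5·(-16) − 6·1]| = 283, so the area is 141.5.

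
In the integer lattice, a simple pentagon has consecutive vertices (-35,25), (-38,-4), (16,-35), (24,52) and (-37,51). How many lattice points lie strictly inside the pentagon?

4080

By the shoelace formula, twice the signed area is |[(-35)·(-4) − (-38)·25] + [(-38)·(-35) − 16·(-4)] + [16·52 − 24·(-35)] + [24·51 − (-37)·52] + [(-37)·25 − (-35)·51]| = 8164, so the area is 4082.
Summing gcd(|Δx|,|Δy|) over the edges gives the boundary count: gcd(3,29) + gcd(54,31) + gcd(8,87) + gcd(61,1) + gcd(2,26) = 1+1+1+1+2 = 6.
By Pick's theorem A = I + B/2 − 1, so I = 4082 − 6/2 + 1 = 4080.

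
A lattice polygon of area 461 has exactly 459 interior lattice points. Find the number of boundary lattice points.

Pick's theorem gives A = I + B/2 − 1, so B = 2(A − I + 1) = 2(461 − 459 + 1) = 6.

6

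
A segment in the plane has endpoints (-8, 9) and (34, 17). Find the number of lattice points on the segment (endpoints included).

3

The number of lattice points on a segment between lattice points is gcd(|Δx|,|Δy|) + 1 = gcd(42,8) + 1 = 2 + 1 = 3.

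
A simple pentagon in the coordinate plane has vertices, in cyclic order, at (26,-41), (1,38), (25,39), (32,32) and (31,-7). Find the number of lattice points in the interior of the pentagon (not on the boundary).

The shoelace formula gives twice the area as |(26·38 − 1·(-41)) + (1·39 − 25·38) + (25·32 − 32·39) + (32·(-7) − 31·32) + (31·(-41) − 26·(-7))| = 2635, so the area is 1317.5.
The number of boundary lattice points is Σ gcd(|Δx|,|Δy|) = gcd(25,79) + gcd(24,1) + gcd(7,7) + gcd(1,39) + gcd(5,34) = 1+1+7+1+1 = 11.
Pick's theorem gives I = A − B/2 + 1 = 1317.5 − 11/2 + 1 = 1313.

1313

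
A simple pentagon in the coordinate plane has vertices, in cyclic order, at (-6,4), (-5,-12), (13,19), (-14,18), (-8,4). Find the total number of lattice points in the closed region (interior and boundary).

By the shoelace formula, twice the signed area is |[(-6)·(-12) − (-5)·4] + [(-5)·19 − 13·(-12)] + [13·18 − (-14)·19] + [(-14)·4 − (-8)·18] + [(-8)·4 − (-6)·4]| = 733, so the area is 366.5.
The number of boundary lattice points is Σ gcd(|Δx|,|Δy|) = gcd(1,16) + gcd(18,31) + gcd(27,1) + gcd(6,14) + gcd(2,0) = 1+1+1+2+2 = 7.
Pick's theorem gives I = A − B/2 + 1 = 366.5 − 7/2 + 1 = 364, so the closed region contains I + B = 364 + 7 = 371 lattice points.

371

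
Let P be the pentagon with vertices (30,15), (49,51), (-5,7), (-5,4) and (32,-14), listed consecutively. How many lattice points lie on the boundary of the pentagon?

8

Along each edge there are gcd(|Δx|,|Δy|)+1 lattice points, so counting each shared vertex once the boundary has gcd(19,36) + gcd(54,44) + gcd(0,3) + gcd(37,18) + gcd(2,29) = 1+2+3+1+1 = 8.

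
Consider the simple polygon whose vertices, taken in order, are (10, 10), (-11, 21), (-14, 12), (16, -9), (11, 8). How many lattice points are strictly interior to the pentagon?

Using the shoelace formula, 2A = |(10·21 − (-11)·10) + ((-11)·12 − (-14)·21) + ((-14)·(-9) − 16·12) + (16·8 − 11·(-9)) + (11·10 − 10·8)| = 673, so the area is 673/2.
Along each edge there are gcd(|Δx|,|Δy|)+1 lattice points, so counting each shared vertex once the boundary has gcd(21,11) + gcd(3,9) + gcd(30,21) + gcd(5,17) + gcd(1,2) = 1+3+3+1+1 = 9.
Pick's theorem gives I = A − B/2 + 1 = 673/2 − 9/2 + 1 = 333.

333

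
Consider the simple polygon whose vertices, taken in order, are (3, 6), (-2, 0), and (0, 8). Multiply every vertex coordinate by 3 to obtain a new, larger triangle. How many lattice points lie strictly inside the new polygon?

The shoelace formula gives twice the area as |[3·0 − (-2)·6] + [(-2)·8 − 0·0] + [0·6 − 3·8]| = 28, so the area is 14.
Summing gcd(|Δx|,|Δy|) over the edges gives the boundary count: gcd(5,6) + gcd(2,8) + gcd(3,2) = 1+2+1 = 4.
Scaling by 3 multiplies the area by 3² = 9 (so the new area is 126) and multiplies the boundary lattice-point count by 3, giving 12.
By Pick's theorem, the interior count of the dilated polygon is 126 − 12/2 + 1 = 121.

121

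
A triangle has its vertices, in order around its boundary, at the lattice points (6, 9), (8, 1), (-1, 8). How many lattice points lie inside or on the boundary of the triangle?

Using the shoelace formula, 2A = |[6·1 − 8·9] + [8·8 − (-1)·1] + [(-1)·9 − 6·8]| = 58, so the area is 29.
Along each edge there are gcd(|Δx|,|Δy|)+1 lattice points, so counting each shared vertex once the boundary has gcd(2,8) + gcd(9,7) + gcd(7,1) = 2+1+1 = 4.
Pick's theorem gives I = A − B/2 + 1 = 29 − 4/2 + 1 = 28, so the closed region contains I + B = 28 + 4 = 32 lattice points.

32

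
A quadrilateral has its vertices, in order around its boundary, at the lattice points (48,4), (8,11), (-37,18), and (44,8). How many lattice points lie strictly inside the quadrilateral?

122

Using the shoelace formula, 2A = |[48·11 − 8·4] + [8·18 − (-37)·11] + [(-37)·8 − 44·18] + [44·4 − 48·8]| = 249, so the area is 124.5.
Summing gcd(|Δx|,|Δy|) over the edges gives the boundary count: gcd(40,7) + gcd(45,7) + gcd(81,10) + gcd(4,4) = 1+1+1+4 = 7.
By Pick's theorem A = I + B/2 − 1, so I = 124.5 − 7/2 + 1 = 122.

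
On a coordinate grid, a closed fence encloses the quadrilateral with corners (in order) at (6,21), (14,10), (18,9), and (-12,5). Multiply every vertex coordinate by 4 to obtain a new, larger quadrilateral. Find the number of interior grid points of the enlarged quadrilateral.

2965

The shoelace formula gives twice the area as |[6·10 − 14·21] + [14·9 − 18·10] + [18·5 − (-12)·9] + [(-12)·21 − 6·5]| = 372, so the area is 186.
The number of boundary lattice points is Σ gcd(|Δx|,|Δy|) = gcd(8,11) + gcd(4,1) + gcd(30,4) + gcd(18,16) = 1+1+2+2 = 6.
Scaling by 4 multiplies the area by 4² = 16 (so the new area is 2976) and multiplies the boundary lattice-point count by 4, giving 24.
By Pick's theorem, the interior count of the dilated polygon is 2976 − 24/2 + 1 = 2965.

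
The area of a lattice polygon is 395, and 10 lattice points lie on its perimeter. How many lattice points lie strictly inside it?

391

Pick's theorem A = I + B/2 − 1 rearranges to I = A − B/2 + 1 = 395 − 10/2 + 1 = 391.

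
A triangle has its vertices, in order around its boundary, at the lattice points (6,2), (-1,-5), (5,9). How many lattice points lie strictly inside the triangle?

By the shoelace formula, twice the signed area is |(6·(-5) − (-1)·2) + ((-1)·9 − 5·(-5)) + (5·2 − 6·9)| = 56, so the area is 28.
The number of boundary lattice points is Σ gcd(|Δx|,|Δy|) = gcd(7,7) + gcd(6,14) + gcd(1,7) = 7+2+1 = 10.
By Pick's theorem A = I + B/2 − 1, so I = 28 − 10/2 + 1 = 24.

24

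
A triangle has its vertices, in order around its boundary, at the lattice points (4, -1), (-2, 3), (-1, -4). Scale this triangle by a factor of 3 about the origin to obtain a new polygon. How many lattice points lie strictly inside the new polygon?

166

Using the shoelace formula, 2A = |[4·3 − (-2)·(-1)] + [(-2)·(-4) − (-1)·3] + [(-1)·(-1) − 4·(-4)]| = 38, so the area is 19.
Along each edge there are gcd(|Δx|,|Δy|)+1 lattice points, so counting each shared vertex once the boundary has gcd(6,4) + gcd(1,7) + gcd(5,3) = 2+1+1 = 4.
Scaling by 3 multiplies the area by 3² = 9 (so the new area is 171) and multiplies the boundary lattice-point count by 3, giving 12.
By Pick's theorem, the interior count of the dilated polygon is 171 − 12/2 + 1 = 166.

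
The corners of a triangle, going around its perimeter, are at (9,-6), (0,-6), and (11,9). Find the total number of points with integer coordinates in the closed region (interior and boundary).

74

By the shoelace formula, twice the signed area is |(9·(-6) − 0·(-6)) + (0·9 − 11·(-6)) + (11·(-6) − 9·9)| = 135, so the area is 67.5.
Summing gcd(|Δx|,|Δy|) over the edges gives the boundary count: gcd(9,0) + gcd(11,15) + gcd(2,15) = 9+1+1 = 11.
Pick's theorem gives I = A − B/2 + 1 = 67.5 − 11/2 + 1 = 63, so the closed region contains I + B = 63 + 11 = 74 lattice points.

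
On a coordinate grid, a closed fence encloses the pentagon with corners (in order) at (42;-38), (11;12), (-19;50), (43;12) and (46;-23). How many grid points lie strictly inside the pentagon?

1498

Using the shoelace formula, 2A = |(42·12 − 11·(-38)) + (11·50 − (-19)·12) + ((-19)·12 − 43·50) + (43·(-23) − 46·12) + (46·(-38) − 42·(-23))| = 3001, so the area is 3001/2.
Summing gcd(|Δx|,|Δy|) over the edges gives the boundary count: gcd(31,50) + gcd(30,38) + gcd(62,38) + gcd(3,35) + gcd(4,15) = 1+2+2+1+1 = 7.
By Pick's theorem A = I + B/2 − 1, so I = 3001/2 − 7/2 + 1 = 1498.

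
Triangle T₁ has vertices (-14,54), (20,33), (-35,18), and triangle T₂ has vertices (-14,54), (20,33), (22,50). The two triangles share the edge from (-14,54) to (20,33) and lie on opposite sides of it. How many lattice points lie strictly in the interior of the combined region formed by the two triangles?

1137

The union is the simple quadrilateral with vertices (-14,54), (-35,18), (20,33), (22,50) in order.
Using the shoelace formula, 2A = |[(-14)·18 − (-35)·54] + [(-35)·33 − 20·18] + [20·50 − 22·33] + [22·54 − (-14)·50]| = 2285, so the area is 1142.5.
Summing gcd(|Δx|,|Δy|) over the edges gives the boundary count: gcd(21,36) + gcd(55,15) + gcd(2,17) + gcd(36,4) = 3+5+1+4 = 13.
By Pick's theorem I = A − B/2 + 1 = 1142.5 − 13/2 + 1 = 1137.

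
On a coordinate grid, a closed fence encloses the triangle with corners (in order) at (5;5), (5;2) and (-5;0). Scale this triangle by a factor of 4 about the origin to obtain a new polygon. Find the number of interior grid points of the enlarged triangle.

221

By the shoelace formula, twice the signed area is |(5·2 − 5·5) + (5·0 − (-5)·2) + ((-5)·5 − 5·0)| = 30, so the area is 15.
Along each edge there are gcd(|Δx|,|Δy|)+1 lattice points, so counting each shared vertex once the boundary has gcd(0,3) + gcd(10,2) + gcd(10,5) = 3+2+5 = 10.
Scaling by 4 multiplies the area by 4² = 16 (so the new area is 240) and multiplies the boundary lattice-point count by 4, giving 40.
By Pick's theorem, the interior count of the dilated polygon is 240 − 40/2 + 1 = 221.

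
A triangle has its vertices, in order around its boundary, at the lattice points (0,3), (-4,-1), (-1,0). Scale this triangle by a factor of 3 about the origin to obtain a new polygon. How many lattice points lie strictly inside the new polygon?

Using the shoelace formula, 2A = |(0·(-1) − (-4)·3) + ((-4)·0 − (-1)·(-1)) + ((-1)·3 − 0·0)| = 8, so the area is 4.
Summing gcd(|Δx|,|Δy|) over the edges gives the boundary count: gcd(4,4) + gcd(3,1) + gcd(1,3) = 4+1+1 = 6.
Scaling by 3 multiplies the area by 3² = 9 (so the new area is 36) and multiplies the boundary lattice-point count by 3, giving 18.
By Pick's theorem, the interior count of the dilated polygon is 36 − 18/2 + 1 = 28.

28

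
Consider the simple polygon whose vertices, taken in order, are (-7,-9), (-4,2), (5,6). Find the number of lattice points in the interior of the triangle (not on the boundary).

By the shoelace formula, twice the signed area is |[(-7)·2 − (-4)·(-9)] + [(-4)·6 − 5·2] + [5·(-9) − (-7)·6]| = 87, so the area is 43.5.
Summing gcd(|Δx|,|Δy|) over the edges gives the boundary count: gcd(3,11) + gcd(9,4) + gcd(12,15) = 1+1+3 = 5.
By Pick's theorem A = I + B/2 − 1, so I = 43.5 − 5/2 + 1 = 42.

42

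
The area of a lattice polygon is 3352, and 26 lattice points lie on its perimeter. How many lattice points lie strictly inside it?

From Pick's theorem, I = A − B/2 + 1 = 3352 − 26/2 + 1 = 3340.

3340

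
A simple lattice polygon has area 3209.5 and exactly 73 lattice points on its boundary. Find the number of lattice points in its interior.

3174

From Pick's theorem, I = A − B/2 + 1 = 3209.5 − 73/2 + 1 = 3174.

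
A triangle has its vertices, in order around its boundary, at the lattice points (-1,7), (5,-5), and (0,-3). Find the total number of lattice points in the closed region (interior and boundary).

By the shoelace formula, twice the signed area is |[(-1)·(-5) − 5·7] + [5·(-3) − 0·(-5)] + [0·7 − (-1)·(-3)]| = 48, so the area is 24.
Summing gcd(|Δx|,|Δy|) over the edges gives the boundary count: gcd(6,12) + gcd(5,2) + gcd(1,10) = 6+1+1 = 8.
Pick's theorem gives I = A − B/2 + 1 = 24 − 8/2 + 1 = 21, so the closed region contains I + B = 21 + 8 = 29 lattice points.

29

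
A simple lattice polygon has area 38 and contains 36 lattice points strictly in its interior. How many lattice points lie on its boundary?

Pick's theorem gives A = I + B/2 − 1, so B = 2(A − I + 1) = 2(38 − 36 + 1) = 6.

6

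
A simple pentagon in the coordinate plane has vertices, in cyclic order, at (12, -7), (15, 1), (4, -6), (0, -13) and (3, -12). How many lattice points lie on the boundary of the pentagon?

5

Along each edge there are gcd(|Δx|,|Δy|)+1 lattice points, so counting each shared vertex once the boundary has gcd(3,8) + gcd(11,7) + gcd(4,7) + gcd(3,1) + gcd(9,5) = 1+1+1+1+1 = 5.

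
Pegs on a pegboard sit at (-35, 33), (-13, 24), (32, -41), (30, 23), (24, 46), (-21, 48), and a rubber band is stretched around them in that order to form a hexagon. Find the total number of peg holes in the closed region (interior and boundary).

2633

By the shoelace formula, twice the signed area is |((-35)·24 − (-13)·33) + ((-13)·(-41) − 32·24) + (32·23 − 30·(-41)) + (30·46 − 24·23) + (24·48 − (-21)·46) + ((-21)·33 − (-35)·48)| = 5253, so the area is 2626.5.
The number of boundary lattice points is Σ gcd(|Δx|,|Δy|) = gcd(22,9) + gcd(45,65) + gcd(2,64) + gcd(6,23) + gcd(45,2) + gcd(14,15) = 1+5+2+1+1+1 = 11.
Pick's theorem gives I = A − B/2 + 1 = 2626.5 − 11/2 + 1 = 2622, so the closed region contains I + B = 2622 + 11 = 2633 lattice points.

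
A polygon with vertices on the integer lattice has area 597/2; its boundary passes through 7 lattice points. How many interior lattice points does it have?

From Pick's theorem, I = A − B/2 + 1 = 597/2 − 7/2 + 1 = 296.

296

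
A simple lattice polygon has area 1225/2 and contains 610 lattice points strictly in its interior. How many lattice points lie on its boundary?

7

Pick's theorem gives A = I + B/2 − 1, so B = 2(A − I + 1) = 2(1225/2 − 610 + 1) = 7.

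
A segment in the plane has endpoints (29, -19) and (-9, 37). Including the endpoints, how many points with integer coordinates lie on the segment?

The number of lattice points on a segment between lattice points is gcd(|Δx|,|Δy|) + 1 = gcd(38,56) + 1 = 2 + 1 = 3.

3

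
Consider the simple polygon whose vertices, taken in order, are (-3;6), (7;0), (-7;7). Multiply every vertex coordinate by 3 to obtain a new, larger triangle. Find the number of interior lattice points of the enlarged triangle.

49

Using the shoelace formula, 2A = |[(-3)·0 − 7·6] + [7·7 − (-7)·0] + [(-7)·6 − (-3)·7]| = 14, so the area is 7.
Summing gcd(|Δx|,|Δy|) over the edges gives the boundary count: gcd(10,6) + gcd(14,7) + gcd(4,1) = 2+7+1 = 10.
Scaling by 3 multiplies the area by 3² = 9 (so the new area is 63) and multiplies the boundary lattice-point count by 3, giving 30.
By Pick's theorem, the interior count of the dilated polygon is 63 − 30/2 + 1 = 49.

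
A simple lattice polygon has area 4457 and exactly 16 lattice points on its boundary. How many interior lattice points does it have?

Pick's theorem A = I + B/2 − 1 rearranges to I = A − B/2 + 1 = 4457 − 16/2 + 1 = 4450.

4450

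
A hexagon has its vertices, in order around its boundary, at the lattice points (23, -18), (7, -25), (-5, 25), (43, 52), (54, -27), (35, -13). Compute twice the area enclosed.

Using the shoelace formula, 2A = |[23·(-25) − 7·(-18)] + [7·25 − (-5)·(-25)] + [(-5)·52 − 43·25] + [43·(-27) − 54·52] + [54·(-13) − 35·(-27)] + [35·(-18) − 23·(-13)]| = 5791, so the area is 5791/2.

5791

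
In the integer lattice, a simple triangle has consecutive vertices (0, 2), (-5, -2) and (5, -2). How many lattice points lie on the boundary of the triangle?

12

Along each edge there are gcd(|Δx|,|Δy|)+1 lattice points, so counting each shared vertex once the boundary has gcd(5,4) + gcd(10,0) + gcd(5,4) = 1+10+1 = 12.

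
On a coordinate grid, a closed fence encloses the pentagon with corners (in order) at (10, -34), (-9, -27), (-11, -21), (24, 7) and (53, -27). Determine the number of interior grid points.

1399

Using the shoelace formula, 2A = |(10·(-27) − (-9)·(-34)) + ((-9)·(-21) − (-11)·(-27)) + ((-11)·7 − 24·(-21)) + (24·(-27) − 53·7) + (53·(-34) − 10·(-27))| = 2808, so the area is 1404.
The number of boundary lattice points is Σ gcd(|Δx|,|Δy|) = gcd(19,7) + gcd(2,6) + gcd(35,28) + gcd(29,34) + gcd(43,7) = 1+2+7+1+1 = 12.
By Pick's theorem A = I + B/2 − 1, so I = 1404 − 12/2 + 1 = 1399.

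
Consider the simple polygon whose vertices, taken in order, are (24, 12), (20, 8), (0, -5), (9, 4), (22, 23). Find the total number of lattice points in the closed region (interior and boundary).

145

Using the shoelace formula, 2A = |[24·8 − 20·12] + [20·(-5) − 0·8] + [0·4 − 9·(-5)] + [9·23 − 22·4] + [22·12 − 24·23]| = 272, so the area is 136.
The number of boundary lattice points is Σ gcd(|Δx|,|Δy|) = gcd(4,4) + gcd(20,13) + gcd(9,9) + gcd(13,19) + gcd(2,11) = 4+1+9+1+1 = 16.
Pick's theorem gives I = A − B/2 + 1 = 136 − 16/2 + 1 = 129, so the closed region contains I + B = 129 + 16 = 145 lattice points.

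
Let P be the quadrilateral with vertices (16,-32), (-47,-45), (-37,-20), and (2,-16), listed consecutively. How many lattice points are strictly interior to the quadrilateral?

1059

By the shoelace formula, twice the signed area is |(16·(-45) − (-47)·(-32)) + ((-47)·(-20) − (-37)·(-45)) + ((-37)·(-16) − 2·(-20)) + (2·(-32) − 16·(-16))| = 2125, so the area is 1062.5.
Along each edge there are gcd(|Δx|,|Δy|)+1 lattice points, so counting each shared vertex once the boundary has gcd(63,13) + gcd(10,25) + gcd(39,4) + gcd(14,16) = 1+5+1+2 = 9.
By Pick's theorem A = I + B/2 − 1, so I = 1062.5 − 9/2 + 1 = 1059.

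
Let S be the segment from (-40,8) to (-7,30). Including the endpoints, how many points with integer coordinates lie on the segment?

12

The number of lattice points on a segment between lattice points is gcd(|Δx|,|Δy|) + 1 = gcd(33,22) + 1 = 11 + 1 = 12.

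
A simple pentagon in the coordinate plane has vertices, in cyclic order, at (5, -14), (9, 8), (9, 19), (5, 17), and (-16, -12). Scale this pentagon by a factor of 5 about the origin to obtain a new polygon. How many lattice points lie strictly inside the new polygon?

10196

The shoelace formula gives twice the area as |(5·8 − 9·(-14)) + (9·19 − 9·8) + (9·17 − 5·19) + (5·(-12) − (-16)·17) + ((-16)·(-14) − 5·(-12))| = 819, so the area is 409.5.
The number of boundary lattice points is Σ gcd(|Δx|,|Δy|) = gcd(4,22) + gcd(0,11) + gcd(4,2) + gcd(21,29) + gcd(21,2) = 2+11+2+1+1 = 17.
Scaling by 5 multiplies the area by 5² = 25 (so the new area is 10237.5) and multiplies the boundary lattice-point count by 5, giving 85.
By Pick's theorem, the interior count of the dilated polygon is 10237.5 − 85/2 + 1 = 10196.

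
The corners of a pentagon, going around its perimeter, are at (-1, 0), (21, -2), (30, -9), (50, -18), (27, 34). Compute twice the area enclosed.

2003

Using the shoelace formula, 2A = |((-1)·(-2) − 21·0) + (21·(-9) − 30·(-2)) + (30·(-18) − 50·(-9)) + (50·34 − 27·(-18)) + (27·0 − (-1)·34)| = 2003, so the area is 2003/2.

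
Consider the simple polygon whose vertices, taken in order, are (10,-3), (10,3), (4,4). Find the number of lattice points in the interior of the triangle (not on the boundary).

15

The shoelace formula gives twice the area as |(10·3 − 10·(-3)) + (10·4 − 4·3) + (4·(-3) − 10·4)| = 36, so the area is 18.
Summing gcd(|Δx|,|Δy|) over the edges gives the boundary count: gcd(0,6) + gcd(6,1) + gcd(6,7) = 6+1+1 = 8.
Pick's theorem gives I = A − B/2 + 1 = 18 − 8/2 + 1 = 15.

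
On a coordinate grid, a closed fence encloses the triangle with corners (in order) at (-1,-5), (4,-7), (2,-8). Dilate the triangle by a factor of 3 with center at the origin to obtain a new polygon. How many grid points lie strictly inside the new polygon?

The shoelace formula gives twice the area as |[(-1)·(-7) − 4·(-5)] + [4·(-8) − 2·(-7)] + [2·(-5) − (-1)·(-8)]| = 9, so the area is 9/2.
Summing gcd(|Δx|,|Δy|) over the edges gives the boundary count: gcd(5,2) + gcd(2,1) + gcd(3,3) = 1+1+3 = 5.
Scaling by 3 multiplies the area by 3² = 9 (so the new area is 81/2) and multiplies the boundary lattice-point count by 3, giving 15.
By Pick's theorem, the interior count of the dilated polygon is 81/2 − 15/2 + 1 = 34.

34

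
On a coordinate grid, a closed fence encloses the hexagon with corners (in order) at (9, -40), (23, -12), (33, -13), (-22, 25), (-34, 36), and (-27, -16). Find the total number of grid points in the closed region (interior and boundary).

Using the shoelace formula, 2A = |(9·(-12) − 23·(-40)) + (23·(-13) − 33·(-12)) + (33·25 − (-22)·(-13)) + ((-22)·36 − (-34)·25) + ((-34)·(-16) − (-27)·36) + ((-27)·(-40) − 9·(-16))| = 4246, so the area is 2123.
The number of boundary lattice points is Σ gcd(|Δx|,|Δy|) = gcd(14,28) + gcd(10,1) + gcd(55,38) + gcd(12,11) + gcd(7,52) + gcd(36,24) = 14+1+1+1+1+12 = 30.
Pick's theorem gives I = A − B/2 + 1 = 2123 − 30/2 + 1 = 2109, so the closed region contains I + B = 2109 + 30 = 2139 lattice points.

2139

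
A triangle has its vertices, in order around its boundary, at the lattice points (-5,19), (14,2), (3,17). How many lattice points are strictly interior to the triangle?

By the shoelace formula, twice the signed area is |((-5)·2 − 14·19) + (14·17 − 3·2) + (3·19 − (-5)·17)| = 98, so the area is 49.
The number of boundary lattice points is Σ gcd(|Δx|,|Δy|) = gcd(19,17) + gcd(11,15) + gcd(8,2) = 1+1+2 = 4.
By Pick's theorem A = I + B/2 − 1, so I = 49 − 4/2 + 1 = 48.

48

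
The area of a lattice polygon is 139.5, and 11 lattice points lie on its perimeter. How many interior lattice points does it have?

135

Pick's theorem A = I + B/2 − 1 rearranges to I = A − B/2 + 1 = 139.5 − 11/2 + 1 = 135.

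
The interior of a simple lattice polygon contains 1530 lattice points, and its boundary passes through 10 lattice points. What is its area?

By Pick's theorem, A = I + B/2 − 1 = 1530 + 10/2 − 1 = 1534.

1534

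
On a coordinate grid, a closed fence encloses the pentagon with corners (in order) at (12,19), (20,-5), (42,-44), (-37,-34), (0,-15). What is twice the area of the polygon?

By the shoelace formula, twice the signed area is |(12·(-5) − 20·19) + (20·(-44) − 42·(-5)) + (42·(-34) − (-37)·(-44)) + ((-37)·(-15) − 0·(-34)) + (0·19 − 12·(-15))| = 3431, so the area is 3431/2.

3431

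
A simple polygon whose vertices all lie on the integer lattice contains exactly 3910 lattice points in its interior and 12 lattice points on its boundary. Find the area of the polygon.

Pick's theorem states A = I + B/2 − 1, so A = 3910 + 12/2 − 1 = 3915.

3915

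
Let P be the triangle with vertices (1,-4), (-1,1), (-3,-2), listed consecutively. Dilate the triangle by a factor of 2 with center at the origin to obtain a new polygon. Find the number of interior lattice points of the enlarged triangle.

By the shoelace formula, twice the signed area is |(1·1 − (-1)·(-4)) + ((-1)·(-2) − (-3)·1) + ((-3)·(-4) − 1·(-2))| = 16, so the area is 8.
Along each edge there are gcd(|Δx|,|Δy|)+1 lattice points, so counting each shared vertex once the boundary has gcd(2,5) + gcd(2,3) + gcd(4,2) = 1+1+2 = 4.
Scaling by 2 multiplies the area by 2² = 4 (so the new area is 32) and multiplies the boundary lattice-point count by 2, giving 8.
By Pick's theorem, the interior count of the dilated polygon is 32 − 8/2 + 1 = 29.

29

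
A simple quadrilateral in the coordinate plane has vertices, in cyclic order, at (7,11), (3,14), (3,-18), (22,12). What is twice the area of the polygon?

Using the shoelace formula, 2A = |[7·14 − 3·11] + [3·(-18) − 3·14] + [3·12 − 22·(-18)] + [22·11 − 7·12]| = 559, so the area is 559/2.

559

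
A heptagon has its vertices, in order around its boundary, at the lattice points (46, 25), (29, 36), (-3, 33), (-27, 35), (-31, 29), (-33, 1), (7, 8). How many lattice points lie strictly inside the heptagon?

Using the shoelace formula, 2A = |[46·36 − 29·25] + [29·33 − (-3)·36] + [(-3)·35 − (-27)·33] + [(-27)·29 − (-31)·35] + [(-31)·1 − (-33)·29] + [(-33)·8 − 7·1] + [7·25 − 46·8]| = 3546, so the area is 1773.
The number of boundary lattice points is Σ gcd(|Δx|,|Δy|) = gcd(17,11) + gcd(32,3) + gcd(24,2) + gcd(4,6) + gcd(2,28) + gcd(40,7) + gcd(39,17) = 1+1+2+2+2+1+1 = 10.
Pick's theorem gives I = A − B/2 + 1 = 1773 − 10/2 + 1 = 1769.

1769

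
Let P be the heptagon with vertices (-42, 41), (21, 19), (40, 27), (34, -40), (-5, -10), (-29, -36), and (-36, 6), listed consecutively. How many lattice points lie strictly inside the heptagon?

3850

Using the shoelace formula, 2A = |[(-42)·19 − 21·41] + [21·27 − 40·19] + [40·(-40) − 34·27] + [34·(-10) − (-5)·(-40)] + [(-5)·(-36) − (-29)·(-10)] + [(-29)·6 − (-36)·(-36)] + [(-36)·41 − (-42)·6]| = 7714, so the area is 3857.
The number of boundary lattice points is Σ gcd(|Δx|,|Δy|) = gcd(63,22) + gcd(19,8) + gcd(6,67) + gcd(39,30) + gcd(24,26) + gcd(7,42) + gcd(6,35) = 1+1+1+3+2+7+1 = 16.
By Pick's theorem A = I + B/2 − 1, so I = 3857 − 16/2 + 1 = 3850.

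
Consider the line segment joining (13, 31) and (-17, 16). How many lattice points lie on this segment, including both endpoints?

16

The number of lattice points on a segment between lattice points is gcd(|Δx|,|Δy|) + 1 = gcd(30,15) + 1 = 15 + 1 = 16.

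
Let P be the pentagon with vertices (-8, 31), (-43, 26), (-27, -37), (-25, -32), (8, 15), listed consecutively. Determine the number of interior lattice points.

The shoelace formula gives twice the area as |((-8)·26 − (-43)·31) + ((-43)·(-37) − (-27)·26) + ((-27)·(-32) − (-25)·(-37)) + ((-25)·15 − 8·(-32)) + (8·31 − (-8)·15)| = 3606, so the area is 1803.
The number of boundary lattice points is Σ gcd(|Δx|,|Δy|) = gcd(35,5) + gcd(16,63) + gcd(2,5) + gcd(33,47) + gcd(16,16) = 5+1+1+1+16 = 24.
Pick's theorem gives I = A − B/2 + 1 = 1803 − 24/2 + 1 = 1792.

1792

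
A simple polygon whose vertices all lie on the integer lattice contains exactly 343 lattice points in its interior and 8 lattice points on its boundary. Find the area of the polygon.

346

Pick's theorem states A = I + B/2 − 1, so A = 343 + 8/2 − 1 = 346.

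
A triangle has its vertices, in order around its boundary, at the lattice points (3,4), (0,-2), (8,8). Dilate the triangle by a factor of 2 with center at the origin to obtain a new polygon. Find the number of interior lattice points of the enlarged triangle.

31

Using the shoelace formula, 2A = |(3·(-2) − 0·4) + (0·8 − 8·(-2)) + (8·4 − 3·8)| = 18, so the area is 9.
Along each edge there are gcd(|Δx|,|Δy|)+1 lattice points, so counting each shared vertex once the boundary has gcd(3,6) + gcd(8,10) + gcd(5,4) = 3+2+1 = 6.
Scaling by 2 multiplies the area by 2² = 4 (so the new area is 36) and multiplies the boundary lattice-point count by 2, giving 12.
By Pick's theorem, the interior count of the dilated polygon is 36 − 12/2 + 1 = 31.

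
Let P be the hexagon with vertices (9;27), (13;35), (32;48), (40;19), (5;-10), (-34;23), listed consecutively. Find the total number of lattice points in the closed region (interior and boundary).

By the shoelace formula, twice the signed area is |(9·35 − 13·27) + (13·48 − 32·35) + (32·19 − 40·48) + (40·(-10) − 5·19) + (5·23 − (-34)·(-10)) + ((-34)·27 − 9·23)| = 3689, so the area is 3689/2.
The number of boundary lattice points is Σ gcd(|Δx|,|Δy|) = gcd(4,8) + gcd(19,13) + gcd(8,29) + gcd(35,29) + gcd(39,33) + gcd(43,4) = 4+1+1+1+3+1 = 11.
Pick's theorem gives I = A − B/2 + 1 = 3689/2 − 11/2 + 1 = 1840, so the closed region contains I + B = 1840 + 11 = 1851 lattice points.

1851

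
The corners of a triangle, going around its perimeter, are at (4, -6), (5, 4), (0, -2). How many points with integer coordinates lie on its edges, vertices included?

Along each edge there are gcd(|Δx|,|Δy|)+1 lattice points, so counting each shared vertex once the boundary has gcd(1,10) + gcd(5,6) + gcd(4,4) = 1+1+4 = 6.

6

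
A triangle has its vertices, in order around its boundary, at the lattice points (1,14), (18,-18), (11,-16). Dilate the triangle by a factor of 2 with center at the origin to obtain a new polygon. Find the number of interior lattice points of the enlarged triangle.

369

By the shoelace formula, twice the signed area is |[1·(-18) − 18·14] + [18·(-16) − 11·(-18)] + [11·14 − 1·(-16)]| = 190, so the area is 95.
The number of boundary lattice points is Σ gcd(|Δx|,|Δy|) = gcd(17,32) + gcd(7,2) + gcd(10,30) = 1+1+10 = 12.
Scaling by 2 multiplies the area by 2² = 4 (so the new area is 380) and multiplies the boundary lattice-point count by 2, giving 24.
By Pick's theorem, the interior count of the dilated polygon is 380 − 24/2 + 1 = 369.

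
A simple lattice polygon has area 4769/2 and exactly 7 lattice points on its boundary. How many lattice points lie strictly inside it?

From Pick's theorem, I = A − B/2 + 1 = 4769/2 − 7/2 + 1 = 2382.

2382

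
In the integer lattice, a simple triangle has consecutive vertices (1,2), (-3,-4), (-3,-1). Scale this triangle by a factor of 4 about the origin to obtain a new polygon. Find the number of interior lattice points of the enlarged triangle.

85

Using the shoelace formula, 2A = |[1·(-4) − (-3)·2] + [(-3)·(-1) − (-3)·(-4)] + [(-3)·2 − 1·(-1)]| = 12, so the area is 6.
Summing gcd(|Δx|,|Δy|) over the edges gives the boundary count: gcd(4,6) + gcd(0,3) + gcd(4,3) = 2+3+1 = 6.
Scaling by 4 multiplies the area by 4² = 16 (so the new area is 96) and multiplies the boundary lattice-point count by 4, giving 24.
By Pick's theorem, the interior count of the dilated polygon is 96 − 24/2 + 1 = 85.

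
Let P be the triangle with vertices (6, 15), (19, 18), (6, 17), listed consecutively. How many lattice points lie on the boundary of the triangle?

4

The number of boundary lattice points is Σ gcd(|Δx|,|Δy|) = gcd(13,3) + gcd(13,1) + gcd(0,2) = 1+1+2 = 4.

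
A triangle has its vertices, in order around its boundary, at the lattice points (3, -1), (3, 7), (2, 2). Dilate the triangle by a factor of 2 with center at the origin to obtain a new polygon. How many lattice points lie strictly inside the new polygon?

7

Using the shoelace formula, 2A = |[3·7 − 3·(-1)] + [3·2 − 2·7] + [2·(-1) − 3·2]| = 8, so the area is 4.
Along each edge there are gcd(|Δx|,|Δy|)+1 lattice points, so counting each shared vertex once the boundary has gcd(0,8) + gcd(1,5) + gcd(1,3) = 8+1+1 = 10.
Scaling by 2 multiplies the area by 2² = 4 (so the new area is 16) and multiplies the boundary lattice-point count by 2, giving 20.
By Pick's theorem, the interior count of the dilated polygon is 16 − 20/2 + 1 = 7.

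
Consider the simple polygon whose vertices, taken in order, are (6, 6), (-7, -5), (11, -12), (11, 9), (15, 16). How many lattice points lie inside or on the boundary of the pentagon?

Using the shoelace formula, 2A = |[6·(-5) − (-7)·6] + [(-7)·(-12) − 11·(-5)] + [11·9 − 11·(-12)] + [11·16 − 15·9] + [15·6 − 6·16]| = 417, so the area is 417/2.
Along each edge there are gcd(|Δx|,|Δy|)+1 lattice points, so counting each shared vertex once the boundary has gcd(13,11) + gcd(18,7) + gcd(0,21) + gcd(4,7) + gcd(9,10) = 1+1+21+1+1 = 25.
Pick's theorem gives I = A − B/2 + 1 = 417/2 − 25/2 + 1 = 197, so the closed region contains I + B = 197 + 25 = 222 lattice points.

222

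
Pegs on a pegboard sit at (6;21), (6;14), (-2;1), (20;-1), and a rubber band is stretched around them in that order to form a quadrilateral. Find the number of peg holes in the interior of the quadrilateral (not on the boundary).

The shoelace formula gives twice the area as |[6·14 − 6·21] + [6·1 − (-2)·14] + [(-2)·(-1) − 20·1] + [20·21 − 6·(-1)]| = 400, so the area is 200.
Summing gcd(|Δx|,|Δy|) over the edges gives the boundary count: gcd(0,7) + gcd(8,13) + gcd(22,2) + gcd(14,22) = 7+1+2+2 = 12.
By Pick's theorem A = I + B/2 − 1, so I = 200 − 12/2 + 1 = 195.

195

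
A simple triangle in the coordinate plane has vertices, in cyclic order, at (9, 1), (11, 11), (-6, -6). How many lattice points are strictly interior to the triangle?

Using the shoelace formula, 2A = |(9·11 − 11·1) + (11·(-6) − (-6)·11) + ((-6)·1 − 9·(-6))| = 136, so the area is 68.
Summing gcd(|Δx|,|Δy|) over the edges gives the boundary count: gcd(2,10) + gcd(17,17) + gcd(15,7) = 2+17+1 = 20.
By Pick's theorem A = I + B/2 − 1, so I = 68 − 20/2 + 1 = 59.

59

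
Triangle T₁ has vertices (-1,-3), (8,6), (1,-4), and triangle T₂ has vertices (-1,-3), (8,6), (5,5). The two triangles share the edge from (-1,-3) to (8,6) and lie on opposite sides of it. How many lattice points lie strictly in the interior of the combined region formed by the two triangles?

21

The union is the simple quadrilateral with vertices (-1,-3), (1,-4), (8,6), (5,5) in order.
Using the shoelace formula, 2A = |((-1)·(-4) − 1·(-3)) + (1·6 − 8·(-4)) + (8·5 − 5·6) + (5·(-3) − (-1)·5)| = 45, so the area is 22.5.
The number of boundary lattice points is Σ gcd(|Δx|,|Δy|) = gcd(2,1) + gcd(7,10) + gcd(3,1) + gcd(6,8) = 1+1+1+2 = 5.
By Pick's theorem I = A − B/2 + 1 = 22.5 − 5/2 + 1 = 21.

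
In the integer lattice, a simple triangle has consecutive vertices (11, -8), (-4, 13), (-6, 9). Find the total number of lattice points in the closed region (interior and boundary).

63

By the shoelace formula, twice the signed area is |(11·13 − (-4)·(-8)) + ((-4)·9 − (-6)·13) + ((-6)·(-8) − 11·9)| = 102, so the area is 51.
Along each edge there are gcd(|Δx|,|Δy|)+1 lattice points, so counting each shared vertex once the boundary has gcd(15,21) + gcd(2,4) + gcd(17,17) = 3+2+17 = 22.
Pick's theorem gives I = A − B/2 + 1 = 51 − 22/2 + 1 = 41, so the closed region contains I + B = 41 + 22 = 63 lattice points.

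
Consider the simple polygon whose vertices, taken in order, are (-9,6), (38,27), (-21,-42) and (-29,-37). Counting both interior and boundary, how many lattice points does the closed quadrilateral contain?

The shoelace formula gives twice the area as |((-9)·27 − 38·6) + (38·(-42) − (-21)·27) + ((-21)·(-37) − (-29)·(-42)) + ((-29)·6 − (-9)·(-37))| = 2448, so the area is 1224.
Along each edge there are gcd(|Δx|,|Δy|)+1 lattice points, so counting each shared vertex once the boundary has gcd(47,21) + gcd(59,69) + gcd(8,5) + gcd(20,43) = 1+1+1+1 = 4.
Pick's theorem gives I = A − B/2 + 1 = 1224 − 4/2 + 1 = 1223, so the closed region contains I + B = 1223 + 4 = 1227 lattice points.

1227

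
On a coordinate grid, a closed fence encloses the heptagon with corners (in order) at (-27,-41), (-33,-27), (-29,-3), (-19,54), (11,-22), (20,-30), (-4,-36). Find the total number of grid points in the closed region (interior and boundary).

By the shoelace formula, twice the signed area is |((-27)·(-27) − (-33)·(-41)) + ((-33)·(-3) − (-29)·(-27)) + ((-29)·54 − (-19)·(-3)) + ((-19)·(-22) − 11·54) + (11·(-30) − 20·(-22)) + (20·(-36) − (-4)·(-30)) + ((-4)·(-41) − (-27)·(-36))| = 4645, so the area is 4645/2.
Summing gcd(|Δx|,|Δy|) over the edges gives the boundary count: gcd(6,14) + gcd(4,24) + gcd(10,57) + gcd(30,76) + gcd(9,8) + gcd(24,6) + gcd(23,5) = 2+4+1+2+1+6+1 = 17.
Pick's theorem gives I = A − B/2 + 1 = 4645/2 − 17/2 + 1 = 2315, so the closed region contains I + B = 2315 + 17 = 2332 lattice points.

2332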